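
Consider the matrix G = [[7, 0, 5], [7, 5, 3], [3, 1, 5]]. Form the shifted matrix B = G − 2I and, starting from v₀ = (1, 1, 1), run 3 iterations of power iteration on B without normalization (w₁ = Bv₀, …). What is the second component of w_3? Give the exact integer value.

1177

B = G − 2I has rows (5, 0, 5); (7, 3, 3); (3, 1, 3)
w1 = Bv₀ = (10, 13, 7)
w2 = Bw1 = (85, 130, 64)
w3 = Bw2 = (745, 1177, 577)
Requested component of w3: 1177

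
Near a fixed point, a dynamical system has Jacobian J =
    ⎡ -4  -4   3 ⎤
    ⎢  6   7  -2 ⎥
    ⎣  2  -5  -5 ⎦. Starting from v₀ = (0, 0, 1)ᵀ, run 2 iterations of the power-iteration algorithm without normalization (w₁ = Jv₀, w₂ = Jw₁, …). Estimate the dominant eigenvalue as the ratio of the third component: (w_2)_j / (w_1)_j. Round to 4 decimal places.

w1 = Jv₀ = (3, -2, -5)
w2 = Jw1 = (-19, 14, 41)
Ratio at component: 41 / -5 = -8.2000

λ ≈ -8.2000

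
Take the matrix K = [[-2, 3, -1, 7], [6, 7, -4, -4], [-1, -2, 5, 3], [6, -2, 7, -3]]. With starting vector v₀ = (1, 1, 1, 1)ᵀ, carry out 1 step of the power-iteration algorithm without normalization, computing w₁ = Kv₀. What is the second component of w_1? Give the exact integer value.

w1 = Kv₀ = (7, 5, 5, 8)
The requested component of w1 is 5.

5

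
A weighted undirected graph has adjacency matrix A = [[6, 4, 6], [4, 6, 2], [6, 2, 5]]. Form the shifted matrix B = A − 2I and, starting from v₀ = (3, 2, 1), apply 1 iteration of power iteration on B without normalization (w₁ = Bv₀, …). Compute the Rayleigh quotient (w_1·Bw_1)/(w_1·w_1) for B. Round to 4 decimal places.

11.8157

B = A − 2I has rows (4, 4, 6); (4, 4, 2); (6, 2, 3)
w1 = Bv₀ = (4·3 + 4·2 + 6·1; 4·3 + 4·2 + 2·1; 6·3 + 2·2 + 3·1) = (26, 22, 25)
Bw1 = (342, 242, 275)
w1·Bw1 = 21091; w1·w1 = 1785; μ ≈ 21091/1785 = 11.8157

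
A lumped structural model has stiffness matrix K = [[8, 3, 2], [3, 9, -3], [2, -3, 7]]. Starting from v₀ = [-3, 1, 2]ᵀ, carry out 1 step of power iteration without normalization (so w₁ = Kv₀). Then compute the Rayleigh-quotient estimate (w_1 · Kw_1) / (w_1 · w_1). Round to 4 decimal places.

9.3229

w1 = Kv₀ = (8·(-3) + 3·1 + 2·2; 3·(-3) + 9·1 + (-3)·2; 2·(-3) + (-3)·1 + 7·2) = (-17, -6, 5)
Kw1 = (-144, -120, 19)
w1·Kw1 = (-17)·(-144) + (-6)·(-120) + 5·19 = 3263; w1·w1 = (-17)·(-17) + (-6)·(-6) + 5·5 = 350
λ ≈ 3263/350 = 9.3229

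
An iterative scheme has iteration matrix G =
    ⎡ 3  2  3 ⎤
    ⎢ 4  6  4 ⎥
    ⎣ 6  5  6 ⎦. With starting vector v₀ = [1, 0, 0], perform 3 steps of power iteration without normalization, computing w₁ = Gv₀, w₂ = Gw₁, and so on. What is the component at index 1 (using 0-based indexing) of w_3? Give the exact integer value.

w1 = Gv₀ = (3, 4, 6)
w2 = Gw1 = (35, 60, 74)
w3 = Gw2 = (447, 796, 954)
The requested component of w3 is 796.

796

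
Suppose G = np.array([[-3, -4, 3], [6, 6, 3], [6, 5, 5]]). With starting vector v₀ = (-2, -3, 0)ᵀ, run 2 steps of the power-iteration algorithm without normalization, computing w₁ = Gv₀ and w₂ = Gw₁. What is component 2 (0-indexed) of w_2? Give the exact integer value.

w1 = Gv₀ = (18, -30, -27)
w2 = Gw1 = (-15, -153, -177)
The requested component of w2 is -177.

-177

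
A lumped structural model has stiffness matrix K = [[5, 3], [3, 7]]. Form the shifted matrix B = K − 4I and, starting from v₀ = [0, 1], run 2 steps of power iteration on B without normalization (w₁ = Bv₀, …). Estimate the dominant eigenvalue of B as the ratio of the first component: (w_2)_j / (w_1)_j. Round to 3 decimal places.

4.000

B = K − 4I has rows (1, 3); (3, 3)
w1 = Bv₀ = (1·0 + 3·1; 3·0 + 3·1) = (3, 3)
w2 = Bw1 = (1·3 + 3·3; 3·3 + 3·3) = (12, 18)
Ratio: 12/3 = 4.000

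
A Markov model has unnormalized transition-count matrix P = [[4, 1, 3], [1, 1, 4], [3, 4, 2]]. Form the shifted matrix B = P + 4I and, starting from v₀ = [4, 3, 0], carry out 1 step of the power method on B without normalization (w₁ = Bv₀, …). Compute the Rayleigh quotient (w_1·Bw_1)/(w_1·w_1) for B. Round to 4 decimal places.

μ ≈ 11.5999

B = P + 4I has rows (8, 1, 3); (1, 5, 4); (3, 4, 6)
w1 = Bv₀ = (8·4 + 1·3 + 3·0; 1·4 + 5·3 + 4·0; 3·4 + 4·3 + 6·0) = (35, 19, 24)
Bw1 = (371, 226, 325)
w1·Bw1 = 25079; w1·w1 = 2162; μ ≈ 25079/2162 = 11.5999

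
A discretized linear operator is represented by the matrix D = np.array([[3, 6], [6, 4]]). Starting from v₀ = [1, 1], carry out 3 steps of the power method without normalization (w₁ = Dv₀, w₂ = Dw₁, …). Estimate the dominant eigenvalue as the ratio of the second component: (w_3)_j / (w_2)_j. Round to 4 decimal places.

λ ≈ 9.5532

w1 = Dv₀ = (9, 10)
w2 = Dw1 = (87, 94)
w3 = Dw2 = (825, 898)
Ratio at component: 898 / 94 = 9.5532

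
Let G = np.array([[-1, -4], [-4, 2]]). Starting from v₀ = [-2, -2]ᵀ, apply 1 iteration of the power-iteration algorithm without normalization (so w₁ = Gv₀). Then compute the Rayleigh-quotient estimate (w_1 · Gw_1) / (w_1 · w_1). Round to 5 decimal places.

λ ≈ -3.34483

w1 = Gv₀ = (10, 4)
Gw1 = (-26, -32)
w1·Gw1 = 10·(-26) + 4·(-32) = -388; w1·w1 = 10·10 + 4·4 = 116
λ ≈ -388/116 = -3.34483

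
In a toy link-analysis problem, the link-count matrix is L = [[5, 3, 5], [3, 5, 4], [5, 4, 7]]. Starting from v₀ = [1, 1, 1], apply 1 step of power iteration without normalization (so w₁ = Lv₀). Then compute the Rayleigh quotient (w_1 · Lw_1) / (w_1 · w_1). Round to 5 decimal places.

13.89982

w1 = Lv₀ = (13, 12, 16)
Lw1 = (181, 163, 225)
w1·Lw1 = 13·181 + 12·163 + 16·225 = 7909; w1·w1 = 13·13 + 12·12 + 16·16 = 569
λ ≈ 7909/569 = 13.89982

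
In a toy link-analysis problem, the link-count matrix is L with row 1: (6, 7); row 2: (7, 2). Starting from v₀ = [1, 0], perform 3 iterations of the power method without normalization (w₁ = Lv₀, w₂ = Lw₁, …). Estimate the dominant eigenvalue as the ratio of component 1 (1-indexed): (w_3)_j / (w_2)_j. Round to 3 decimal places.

w1 = Lv₀ = (6·1 + 7·0; 7·1 + 2·0) = (6, 7)
w2 = Lw1 = (6·6 + 7·7; 7·6 + 2·7) = (85, 56)
w3 = Lw2 = (902, 707)
Ratio at component: 902 / 85 = 10.612

10.612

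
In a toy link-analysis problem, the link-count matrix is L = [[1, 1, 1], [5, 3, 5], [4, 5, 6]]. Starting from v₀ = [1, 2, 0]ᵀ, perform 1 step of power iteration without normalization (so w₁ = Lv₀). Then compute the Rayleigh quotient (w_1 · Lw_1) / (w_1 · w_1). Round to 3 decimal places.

λ ≈ 10.724

w1 = Lv₀ = (1·1 + 1·2 + 1·0; 5·1 + 3·2 + 5·0; 4·1 + 5·2 + 6·0) = (3, 11, 14)
Lw1 = (28, 118, 151)
w1·Lw1 = 3·28 + 11·118 + 14·151 = 3496; w1·w1 = 3·3 + 11·11 + 14·14 = 326
λ ≈ 3496/326 = 10.724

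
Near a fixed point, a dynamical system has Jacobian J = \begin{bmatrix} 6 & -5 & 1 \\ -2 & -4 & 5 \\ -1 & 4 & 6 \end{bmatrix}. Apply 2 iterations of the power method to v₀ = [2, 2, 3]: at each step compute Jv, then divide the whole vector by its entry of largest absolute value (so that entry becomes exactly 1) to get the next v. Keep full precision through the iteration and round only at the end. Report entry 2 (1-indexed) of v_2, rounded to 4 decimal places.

0.6490

Jv0 = (5.00000, 3.00000, 24.00000); divide by 24.00000 → v1 = (0.20833, 0.12500, 1.00000)
Jv1 = (1.62500, 4.08333, 6.29167); divide by 6.29167 → v2 = (0.25828, 0.64901, 1.00000)
Requested entry of v2: 98/151 = 0.6490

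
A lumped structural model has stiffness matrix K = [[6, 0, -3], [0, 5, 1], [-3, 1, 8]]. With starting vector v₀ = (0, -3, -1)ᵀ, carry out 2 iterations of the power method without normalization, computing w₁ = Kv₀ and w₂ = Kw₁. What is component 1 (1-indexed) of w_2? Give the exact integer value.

51

w1 = Kv₀ = (3, -16, -11)
w2 = Kw1 = (51, -91, -113)
The requested component of w2 is 51.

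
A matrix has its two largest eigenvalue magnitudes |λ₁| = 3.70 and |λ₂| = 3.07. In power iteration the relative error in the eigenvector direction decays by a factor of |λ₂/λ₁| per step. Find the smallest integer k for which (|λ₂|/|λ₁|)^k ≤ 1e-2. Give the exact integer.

25

|λ₂/λ₁| = 3.07/3.70 = 0.82973
Need k ≥ ln(1e-2) / ln(0.82973) = -4.6052 / -0.1867 ≈ 24.672
Smallest integer k satisfying the bound: 25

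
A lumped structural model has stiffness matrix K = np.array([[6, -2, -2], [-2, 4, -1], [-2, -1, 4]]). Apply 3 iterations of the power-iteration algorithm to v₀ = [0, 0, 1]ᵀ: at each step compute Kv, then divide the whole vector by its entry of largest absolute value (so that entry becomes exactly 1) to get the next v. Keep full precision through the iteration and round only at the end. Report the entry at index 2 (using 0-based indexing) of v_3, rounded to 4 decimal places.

-0.8732

Kv0 = (-2.00000, -1.00000, 4.00000); divide by 4.00000 → v1 = (-0.50000, -0.25000, 1.00000)
Kv1 = (-4.50000, -1.00000, 5.25000); divide by 5.25000 → v2 = (-0.85714, -0.19048, 1.00000)
Kv2 = (-6.76190, -0.04762, 5.90476); divide by -6.76190 → v3 = (1.00000, 0.00704, -0.87324)
Requested entry of v3: 124/-142 = -0.8732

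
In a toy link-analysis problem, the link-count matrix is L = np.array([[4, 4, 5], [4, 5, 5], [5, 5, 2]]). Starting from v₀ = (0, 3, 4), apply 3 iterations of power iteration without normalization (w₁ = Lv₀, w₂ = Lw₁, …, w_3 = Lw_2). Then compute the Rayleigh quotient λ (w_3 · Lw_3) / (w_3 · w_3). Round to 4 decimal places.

w1 = Lv₀ = (32, 35, 23)
w2 = Lw1 = (383, 418, 381)
w3 = Lw2 = (5109, 5527, 4767)
Lw3 = (66379, 71906, 62714)
w3·Lw3 = 5109·66379 + 5527·71906 + 4767·62714 = 1035512411; w3·w3 = 5109·5109 + 5527·5527 + 4767·4767 = 79373899
λ ≈ 1035512411/79373899 = 13.0460

13.0460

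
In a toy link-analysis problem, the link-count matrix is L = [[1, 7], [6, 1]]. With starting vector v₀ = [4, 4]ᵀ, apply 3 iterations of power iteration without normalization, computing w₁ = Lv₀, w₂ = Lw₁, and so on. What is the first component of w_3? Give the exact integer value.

1768

w1 = Lv₀ = (1·4 + 7·4; 6·4 + 1·4) = (32, 28)
w2 = Lw1 = (1·32 + 7·28; 6·32 + 1·28) = (228, 220)
w3 = Lw2 = (1768, 1588)
The requested component of w3 is 1768.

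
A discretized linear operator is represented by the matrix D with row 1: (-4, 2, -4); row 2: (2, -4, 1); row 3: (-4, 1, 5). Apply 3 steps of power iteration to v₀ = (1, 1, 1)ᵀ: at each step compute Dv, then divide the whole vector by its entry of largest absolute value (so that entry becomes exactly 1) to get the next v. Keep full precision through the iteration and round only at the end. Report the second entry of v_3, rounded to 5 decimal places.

-0.42500

Dv0 = (-6.000000, -1.000000, 2.000000); divide by -6.000000 → v1 = (1.000000, 0.166667, -0.333333)
Dv1 = (-2.333333, 1.000000, -5.500000); divide by -5.500000 → v2 = (0.424242, -0.181818, 1.000000)
Dv2 = (-6.060606, 2.575758, 3.121212); divide by -6.060606 → v3 = (1.000000, -0.425000, -0.515000)
Requested entry of v3: 85/-200 = -0.42500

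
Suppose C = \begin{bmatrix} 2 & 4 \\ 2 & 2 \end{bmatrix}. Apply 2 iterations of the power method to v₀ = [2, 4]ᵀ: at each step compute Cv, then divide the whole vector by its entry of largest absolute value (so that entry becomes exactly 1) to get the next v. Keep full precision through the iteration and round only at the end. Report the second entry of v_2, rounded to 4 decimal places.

Cv0 = (20.00000, 12.00000); divide by 20.00000 → v1 = (1.00000, 0.60000)
Cv1 = (4.40000, 3.20000); divide by 4.40000 → v2 = (1.00000, 0.72727)
Requested entry of v2: 64/88 = 0.7273

0.7273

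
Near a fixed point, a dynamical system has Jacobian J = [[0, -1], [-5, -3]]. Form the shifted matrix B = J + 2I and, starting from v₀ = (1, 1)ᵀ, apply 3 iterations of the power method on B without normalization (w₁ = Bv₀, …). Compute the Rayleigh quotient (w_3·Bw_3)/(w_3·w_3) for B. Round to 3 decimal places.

μ ≈ 1.290

B = J + 2I has rows (2, -1); (-5, -1)
w1 = Bv₀ = (1, -6)
w2 = Bw1 = (8, 1)
w3 = Bw2 = (15, -41)
Bw3 = (71, -34)
w3·Bw3 = 2459; w3·w3 = 1906; μ ≈ 2459/1906 = 1.290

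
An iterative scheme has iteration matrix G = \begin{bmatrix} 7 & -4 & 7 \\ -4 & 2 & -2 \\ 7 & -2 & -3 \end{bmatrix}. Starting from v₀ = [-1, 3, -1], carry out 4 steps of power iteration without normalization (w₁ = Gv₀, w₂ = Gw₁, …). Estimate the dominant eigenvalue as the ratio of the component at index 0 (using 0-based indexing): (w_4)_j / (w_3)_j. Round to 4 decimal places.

λ ≈ 12.2161

w1 = Gv₀ = (7·(-1) + (-4)·3 + 7·(-1); (-4)·(-1) + 2·3 + (-2)·(-1); 7·(-1) + (-2)·3 + (-3)·(-1)) = (-26, 12, -10)
w2 = Gw1 = (7·(-26) + (-4)·12 + 7·(-10); (-4)·(-26) + 2·12 + (-2)·(-10); 7·(-26) + (-2)·12 + (-3)·(-10)) = (-300, 148, -176)
w3 = Gw2 = (-3924, 1848, -1868)
w4 = Gw3 = (-47936, 23128, -25560)
Ratio at component: -47936 / -3924 = 12.2161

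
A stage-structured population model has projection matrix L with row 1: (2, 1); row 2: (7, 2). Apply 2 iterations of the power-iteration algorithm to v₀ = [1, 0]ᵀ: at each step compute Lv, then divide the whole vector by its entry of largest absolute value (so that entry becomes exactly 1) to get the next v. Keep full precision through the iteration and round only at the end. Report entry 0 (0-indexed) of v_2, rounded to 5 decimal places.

0.39286

Lv0 = (2.000000, 7.000000); divide by 7.000000 → v1 = (0.285714, 1.000000)
Lv1 = (1.571429, 4.000000); divide by 4.000000 → v2 = (0.392857, 1.000000)
Requested entry of v2: 11/28 = 0.39286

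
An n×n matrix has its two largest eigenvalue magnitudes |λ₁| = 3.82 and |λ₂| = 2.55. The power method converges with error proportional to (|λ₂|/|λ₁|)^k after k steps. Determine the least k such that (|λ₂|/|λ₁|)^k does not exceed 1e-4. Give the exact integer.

|λ₂/λ₁| = 2.55/3.82 = 0.66754
Need k ≥ ln(1e-4) / ln(0.66754) = -9.2103 / -0.4042 ≈ 22.789
Smallest integer k satisfying the bound: 23

23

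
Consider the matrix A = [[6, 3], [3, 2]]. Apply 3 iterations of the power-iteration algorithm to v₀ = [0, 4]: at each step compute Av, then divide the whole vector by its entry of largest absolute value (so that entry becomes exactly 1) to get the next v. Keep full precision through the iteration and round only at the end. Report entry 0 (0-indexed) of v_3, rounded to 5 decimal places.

Av0 = (12.000000, 8.000000); divide by 12.000000 → v1 = (1.000000, 0.666667)
Av1 = (8.000000, 4.333333); divide by 8.000000 → v2 = (1.000000, 0.541667)
Av2 = (7.625000, 4.083333); divide by 7.625000 → v3 = (1.000000, 0.535519)
Requested entry of v3: 732/732 = 1.00000

1.00000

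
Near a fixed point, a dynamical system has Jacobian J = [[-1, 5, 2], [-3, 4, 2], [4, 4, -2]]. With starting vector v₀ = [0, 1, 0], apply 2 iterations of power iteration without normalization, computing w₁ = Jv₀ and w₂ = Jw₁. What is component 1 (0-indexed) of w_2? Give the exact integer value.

9

w1 = Jv₀ = (5, 4, 4)
w2 = Jw1 = (23, 9, 28)
The requested component of w2 is 9.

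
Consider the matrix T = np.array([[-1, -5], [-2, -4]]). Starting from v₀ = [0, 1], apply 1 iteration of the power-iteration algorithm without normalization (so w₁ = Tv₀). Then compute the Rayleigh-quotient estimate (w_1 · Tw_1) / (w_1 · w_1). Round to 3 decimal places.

λ ≈ -5.585

w1 = Tv₀ = ((-1)·0 + (-5)·1; (-2)·0 + (-4)·1) = (-5, -4)
Tw1 = (25, 26)
w1·Tw1 = (-5)·25 + (-4)·26 = -229; w1·w1 = (-5)·(-5) + (-4)·(-4) = 41
λ ≈ -229/41 = -5.585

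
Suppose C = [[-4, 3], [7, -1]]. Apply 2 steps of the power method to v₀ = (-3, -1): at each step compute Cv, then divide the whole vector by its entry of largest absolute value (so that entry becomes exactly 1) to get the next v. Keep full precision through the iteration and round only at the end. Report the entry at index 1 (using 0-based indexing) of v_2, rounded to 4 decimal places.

-0.8646

Cv0 = (9.00000, -20.00000); divide by -20.00000 → v1 = (-0.45000, 1.00000)
Cv1 = (4.80000, -4.15000); divide by 4.80000 → v2 = (1.00000, -0.86458)
Requested entry of v2: 83/-96 = -0.8646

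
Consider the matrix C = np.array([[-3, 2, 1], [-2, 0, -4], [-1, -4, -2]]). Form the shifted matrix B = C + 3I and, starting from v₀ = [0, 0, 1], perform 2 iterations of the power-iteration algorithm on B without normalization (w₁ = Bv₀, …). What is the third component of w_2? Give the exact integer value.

B = C + 3I has rows (0, 2, 1); (-2, 3, -4); (-1, -4, 1)
w1 = Bv₀ = (0·0 + 2·0 + 1·1; (-2)·0 + 3·0 + (-4)·1; (-1)·0 + (-4)·0 + 1·1) = (1, -4, 1)
w2 = Bw1 = (0·1 + 2·(-4) + 1·1; (-2)·1 + 3·(-4) + (-4)·1; (-1)·1 + (-4)·(-4) + 1·1) = (-7, -18, 16)
Requested component of w2: 16

16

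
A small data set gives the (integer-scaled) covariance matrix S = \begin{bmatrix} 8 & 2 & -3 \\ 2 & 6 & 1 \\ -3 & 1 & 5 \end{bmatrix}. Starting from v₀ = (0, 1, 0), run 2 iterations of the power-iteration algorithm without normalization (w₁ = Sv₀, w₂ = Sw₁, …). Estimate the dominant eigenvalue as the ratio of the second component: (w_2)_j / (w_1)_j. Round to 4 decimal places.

λ ≈ 6.8333

w1 = Sv₀ = (8·0 + 2·1 + (-3)·0; 2·0 + 6·1 + 1·0; (-3)·0 + 1·1 + 5·0) = (2, 6, 1)
w2 = Sw1 = (8·2 + 2·6 + (-3)·1; 2·2 + 6·6 + 1·1; (-3)·2 + 1·6 + 5·1) = (25, 41, 5)
Ratio at component: 41 / 6 = 6.8333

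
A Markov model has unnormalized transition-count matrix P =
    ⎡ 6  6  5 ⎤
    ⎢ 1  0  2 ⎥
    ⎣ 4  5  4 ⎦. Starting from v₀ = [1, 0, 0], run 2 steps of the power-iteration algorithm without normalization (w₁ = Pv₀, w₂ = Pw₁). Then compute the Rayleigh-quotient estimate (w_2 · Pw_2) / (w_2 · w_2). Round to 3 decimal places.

w1 = Pv₀ = (6·1 + 6·0 + 5·0; 1·1 + 0·0 + 2·0; 4·1 + 5·0 + 4·0) = (6, 1, 4)
w2 = Pw1 = (6·6 + 6·1 + 5·4; 1·6 + 0·1 + 2·4; 4·6 + 5·1 + 4·4) = (62, 14, 45)
Pw2 = (681, 152, 498)
w2·Pw2 = 62·681 + 14·152 + 45·498 = 66760; w2·w2 = 62·62 + 14·14 + 45·45 = 6065
λ ≈ 66760/6065 = 11.007

λ ≈ 11.007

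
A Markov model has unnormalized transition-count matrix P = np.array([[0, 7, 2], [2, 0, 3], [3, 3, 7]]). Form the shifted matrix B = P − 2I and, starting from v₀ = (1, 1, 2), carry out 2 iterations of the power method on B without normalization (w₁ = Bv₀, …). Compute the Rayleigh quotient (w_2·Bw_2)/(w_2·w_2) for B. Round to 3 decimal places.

μ ≈ 7.784

B = P − 2I has rows (-2, 7, 2); (2, -2, 3); (3, 3, 5)
w1 = Bv₀ = ((-2)·1 + 7·1 + 2·2; 2·1 + (-2)·1 + 3·2; 3·1 + 3·1 + 5·2) = (9, 6, 16)
w2 = Bw1 = ((-2)·9 + 7·6 + 2·16; 2·9 + (-2)·6 + 3·16; 3·9 + 3·6 + 5·16) = (56, 54, 125)
Bw2 = (516, 379, 955)
w2·Bw2 = 168737; w2·w2 = 21677; μ ≈ 168737/21677 = 7.784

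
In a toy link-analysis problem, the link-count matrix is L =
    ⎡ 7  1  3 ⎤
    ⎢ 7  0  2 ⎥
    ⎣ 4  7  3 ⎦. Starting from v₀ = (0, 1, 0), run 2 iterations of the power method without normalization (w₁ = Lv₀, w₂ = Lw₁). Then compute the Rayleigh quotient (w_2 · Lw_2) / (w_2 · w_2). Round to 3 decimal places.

11.725

w1 = Lv₀ = (7·0 + 1·1 + 3·0; 7·0 + 0·1 + 2·0; 4·0 + 7·1 + 3·0) = (1, 0, 7)
w2 = Lw1 = (7·1 + 1·0 + 3·7; 7·1 + 0·0 + 2·7; 4·1 + 7·0 + 3·7) = (28, 21, 25)
Lw2 = (292, 246, 334)
w2·Lw2 = 28·292 + 21·246 + 25·334 = 21692; w2·w2 = 28·28 + 21·21 + 25·25 = 1850
λ ≈ 21692/1850 = 11.725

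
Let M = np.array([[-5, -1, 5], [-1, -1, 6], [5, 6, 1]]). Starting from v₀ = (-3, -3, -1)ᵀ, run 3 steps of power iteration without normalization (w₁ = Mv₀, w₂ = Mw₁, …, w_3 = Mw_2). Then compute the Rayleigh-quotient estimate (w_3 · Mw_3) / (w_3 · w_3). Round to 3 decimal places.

w1 = Mv₀ = ((-5)·(-3) + (-1)·(-3) + 5·(-1); (-1)·(-3) + (-1)·(-3) + 6·(-1); 5·(-3) + 6·(-3) + 1·(-1)) = (13, 0, -34)
w2 = Mw1 = ((-5)·13 + (-1)·0 + 5·(-34); (-1)·13 + (-1)·0 + 6·(-34); 5·13 + 6·0 + 1·(-34)) = (-235, -217, 31)
w3 = Mw2 = (1547, 638, -2446)
Mw3 = (-20603, -16861, 9117)
w3·Mw3 = 1547·(-20603) + 638·(-16861) + (-2446)·9117 = -64930341; w3·w3 = 1547·1547 + 638·638 + (-2446)·(-2446) = 8783169
λ ≈ -64930341/8783169 = -7.393

λ ≈ -7.393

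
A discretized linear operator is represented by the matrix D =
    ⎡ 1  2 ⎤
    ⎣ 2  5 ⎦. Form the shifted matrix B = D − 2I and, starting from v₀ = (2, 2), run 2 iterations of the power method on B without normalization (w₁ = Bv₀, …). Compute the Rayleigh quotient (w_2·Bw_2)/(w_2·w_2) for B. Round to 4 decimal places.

B = D − 2I has rows (-1, 2); (2, 3)
w1 = Bv₀ = ((-1)·2 + 2·2; 2·2 + 3·2) = (2, 10)
w2 = Bw1 = ((-1)·2 + 2·10; 2·2 + 3·10) = (18, 34)
Bw2 = (50, 138)
w2·Bw2 = 5592; w2·w2 = 1480; μ ≈ 5592/1480 = 3.7784

3.7784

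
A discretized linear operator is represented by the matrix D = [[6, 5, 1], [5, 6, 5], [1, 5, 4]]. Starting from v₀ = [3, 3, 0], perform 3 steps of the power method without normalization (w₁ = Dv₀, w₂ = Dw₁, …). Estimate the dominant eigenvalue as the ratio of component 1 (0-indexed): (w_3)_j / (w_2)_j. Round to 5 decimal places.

13.18543

w1 = Dv₀ = (6·3 + 5·3 + 1·0; 5·3 + 6·3 + 5·0; 1·3 + 5·3 + 4·0) = (33, 33, 18)
w2 = Dw1 = (6·33 + 5·33 + 1·18; 5·33 + 6·33 + 5·18; 1·33 + 5·33 + 4·18) = (381, 453, 270)
w3 = Dw2 = (4821, 5973, 3726)
Ratio at component: 5973 / 453 = 13.18543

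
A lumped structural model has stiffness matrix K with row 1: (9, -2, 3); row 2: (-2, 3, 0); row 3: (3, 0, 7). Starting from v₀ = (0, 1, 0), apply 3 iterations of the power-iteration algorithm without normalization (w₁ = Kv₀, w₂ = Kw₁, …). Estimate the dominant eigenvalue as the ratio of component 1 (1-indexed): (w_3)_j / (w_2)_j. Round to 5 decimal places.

λ ≈ 10.83333

w1 = Kv₀ = (9·0 + (-2)·1 + 3·0; (-2)·0 + 3·1 + 0·0; 3·0 + 0·1 + 7·0) = (-2, 3, 0)
w2 = Kw1 = (9·(-2) + (-2)·3 + 3·0; (-2)·(-2) + 3·3 + 0·0; 3·(-2) + 0·3 + 7·0) = (-24, 13, -6)
w3 = Kw2 = (-260, 87, -114)
Ratio at component: -260 / -24 = 10.83333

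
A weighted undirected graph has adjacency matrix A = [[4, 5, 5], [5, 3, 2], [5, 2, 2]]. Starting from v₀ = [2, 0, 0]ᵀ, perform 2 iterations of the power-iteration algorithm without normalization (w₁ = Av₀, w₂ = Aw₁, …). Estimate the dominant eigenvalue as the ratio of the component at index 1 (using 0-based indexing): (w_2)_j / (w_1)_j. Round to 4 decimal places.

9.0000

w1 = Av₀ = (4·2 + 5·0 + 5·0; 5·2 + 3·0 + 2·0; 5·2 + 2·0 + 2·0) = (8, 10, 10)
w2 = Aw1 = (4·8 + 5·10 + 5·10; 5·8 + 3·10 + 2·10; 5·8 + 2·10 + 2·10) = (132, 90, 80)
Ratio at component: 90 / 10 = 9.0000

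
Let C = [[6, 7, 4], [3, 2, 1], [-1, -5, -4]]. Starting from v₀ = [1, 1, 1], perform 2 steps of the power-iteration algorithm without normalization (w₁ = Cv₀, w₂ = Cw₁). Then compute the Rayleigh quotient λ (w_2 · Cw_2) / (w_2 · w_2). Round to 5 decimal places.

λ ≈ 9.12228

w1 = Cv₀ = (6·1 + 7·1 + 4·1; 3·1 + 2·1 + 1·1; (-1)·1 + (-5)·1 + (-4)·1) = (17, 6, -10)
w2 = Cw1 = (6·17 + 7·6 + 4·(-10); 3·17 + 2·6 + 1·(-10); (-1)·17 + (-5)·6 + (-4)·(-10)) = (104, 53, -7)
Cw2 = (967, 411, -341)
w2·Cw2 = 104·967 + 53·411 + (-7)·(-341) = 124738; w2·w2 = 104·104 + 53·53 + (-7)·(-7) = 13674
λ ≈ 124738/13674 = 9.12228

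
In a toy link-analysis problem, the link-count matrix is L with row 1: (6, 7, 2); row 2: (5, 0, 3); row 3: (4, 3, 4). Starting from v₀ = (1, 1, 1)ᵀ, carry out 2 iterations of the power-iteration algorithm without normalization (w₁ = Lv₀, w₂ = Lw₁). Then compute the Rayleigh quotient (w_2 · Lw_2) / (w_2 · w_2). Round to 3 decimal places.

λ ≈ 11.810

w1 = Lv₀ = (15, 8, 11)
w2 = Lw1 = (168, 108, 128)
Lw2 = (2020, 1224, 1508)
w2·Lw2 = 168·2020 + 108·1224 + 128·1508 = 664576; w2·w2 = 168·168 + 108·108 + 128·128 = 56272
λ ≈ 664576/56272 = 11.810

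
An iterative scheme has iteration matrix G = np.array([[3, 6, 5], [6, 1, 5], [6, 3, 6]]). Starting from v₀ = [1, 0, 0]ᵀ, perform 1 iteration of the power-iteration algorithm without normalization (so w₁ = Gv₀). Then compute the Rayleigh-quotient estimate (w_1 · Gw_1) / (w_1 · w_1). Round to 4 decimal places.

w1 = Gv₀ = (3·1 + 6·0 + 5·0; 6·1 + 1·0 + 5·0; 6·1 + 3·0 + 6·0) = (3, 6, 6)
Gw1 = (75, 54, 72)
w1·Gw1 = 3·75 + 6·54 + 6·72 = 981; w1·w1 = 3·3 + 6·6 + 6·6 = 81
λ ≈ 981/81 = 12.1111

12.1111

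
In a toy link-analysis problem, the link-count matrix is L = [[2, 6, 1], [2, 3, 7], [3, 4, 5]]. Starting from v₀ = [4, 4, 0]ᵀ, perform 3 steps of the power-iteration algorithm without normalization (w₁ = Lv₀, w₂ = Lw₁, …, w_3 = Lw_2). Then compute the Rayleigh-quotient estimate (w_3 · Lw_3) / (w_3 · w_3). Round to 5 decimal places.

w1 = Lv₀ = (2·4 + 6·4 + 1·0; 2·4 + 3·4 + 7·0; 3·4 + 4·4 + 5·0) = (32, 20, 28)
w2 = Lw1 = (2·32 + 6·20 + 1·28; 2·32 + 3·20 + 7·28; 3·32 + 4·20 + 5·28) = (212, 320, 316)
w3 = Lw2 = (2660, 3596, 3496)
Lw3 = (30392, 40580, 39844)
w3·Lw3 = 2660·30392 + 3596·40580 + 3496·39844 = 366063024; w3·w3 = 2660·2660 + 3596·3596 + 3496·3496 = 32228832
λ ≈ 366063024/32228832 = 11.35825

λ ≈ 11.35825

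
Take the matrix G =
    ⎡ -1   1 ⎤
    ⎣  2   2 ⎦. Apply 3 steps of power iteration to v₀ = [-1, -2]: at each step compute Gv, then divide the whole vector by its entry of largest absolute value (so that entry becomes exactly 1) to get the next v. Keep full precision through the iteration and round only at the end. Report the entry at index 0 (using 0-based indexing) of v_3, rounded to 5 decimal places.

Gv0 = (-1.000000, -6.000000); divide by -6.000000 → v1 = (0.166667, 1.000000)
Gv1 = (0.833333, 2.333333); divide by 2.333333 → v2 = (0.357143, 1.000000)
Gv2 = (0.642857, 2.714286); divide by 2.714286 → v3 = (0.236842, 1.000000)
Requested entry of v3: -9/-38 = 0.23684

0.23684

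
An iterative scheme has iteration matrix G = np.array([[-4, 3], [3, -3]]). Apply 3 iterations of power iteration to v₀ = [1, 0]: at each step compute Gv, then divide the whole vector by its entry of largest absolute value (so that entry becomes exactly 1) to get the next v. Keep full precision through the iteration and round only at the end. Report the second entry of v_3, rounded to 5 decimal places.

Gv0 = (-4.000000, 3.000000); divide by -4.000000 → v1 = (1.000000, -0.750000)
Gv1 = (-6.250000, 5.250000); divide by -6.250000 → v2 = (1.000000, -0.840000)
Gv2 = (-6.520000, 5.520000); divide by -6.520000 → v3 = (1.000000, -0.846626)
Requested entry of v3: 138/-163 = -0.84663

-0.84663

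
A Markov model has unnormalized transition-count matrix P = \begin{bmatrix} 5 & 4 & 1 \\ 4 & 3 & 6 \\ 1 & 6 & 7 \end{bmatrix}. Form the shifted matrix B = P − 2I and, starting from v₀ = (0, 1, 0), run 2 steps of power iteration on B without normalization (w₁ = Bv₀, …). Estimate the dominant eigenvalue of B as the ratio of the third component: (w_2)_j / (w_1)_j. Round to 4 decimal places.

B = P − 2I has rows (3, 4, 1); (4, 1, 6); (1, 6, 5)
w1 = Bv₀ = (3·0 + 4·1 + 1·0; 4·0 + 1·1 + 6·0; 1·0 + 6·1 + 5·0) = (4, 1, 6)
w2 = Bw1 = (3·4 + 4·1 + 1·6; 4·4 + 1·1 + 6·6; 1·4 + 6·1 + 5·6) = (22, 53, 40)
Ratio: 40/6 = 6.6667

6.6667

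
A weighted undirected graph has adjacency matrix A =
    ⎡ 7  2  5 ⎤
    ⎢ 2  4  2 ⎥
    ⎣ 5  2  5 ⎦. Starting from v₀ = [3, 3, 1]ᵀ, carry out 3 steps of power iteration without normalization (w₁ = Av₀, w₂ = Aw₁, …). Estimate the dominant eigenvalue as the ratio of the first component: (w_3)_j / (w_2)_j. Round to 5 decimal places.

λ ≈ 12.18274

w1 = Av₀ = (32, 20, 26)
w2 = Aw1 = (394, 196, 330)
w3 = Aw2 = (4800, 2232, 4012)
Ratio at component: 4800 / 394 = 12.18274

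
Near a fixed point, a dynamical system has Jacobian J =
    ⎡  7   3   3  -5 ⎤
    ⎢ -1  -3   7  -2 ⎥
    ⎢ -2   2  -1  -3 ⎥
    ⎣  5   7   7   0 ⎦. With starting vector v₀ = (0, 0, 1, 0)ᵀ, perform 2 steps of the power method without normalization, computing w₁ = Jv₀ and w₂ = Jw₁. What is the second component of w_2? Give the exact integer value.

-45

w1 = Jv₀ = (3, 7, -1, 7)
w2 = Jw1 = (4, -45, -12, 57)
The requested component of w2 is -45.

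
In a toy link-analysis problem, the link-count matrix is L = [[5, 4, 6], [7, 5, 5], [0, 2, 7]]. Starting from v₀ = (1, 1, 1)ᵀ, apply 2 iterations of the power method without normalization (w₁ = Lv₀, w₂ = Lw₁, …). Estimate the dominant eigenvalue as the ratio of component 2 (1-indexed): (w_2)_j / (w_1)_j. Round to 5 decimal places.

w1 = Lv₀ = (5·1 + 4·1 + 6·1; 7·1 + 5·1 + 5·1; 0·1 + 2·1 + 7·1) = (15, 17, 9)
w2 = Lw1 = (5·15 + 4·17 + 6·9; 7·15 + 5·17 + 5·9; 0·15 + 2·17 + 7·9) = (197, 235, 97)
Ratio at component: 235 / 17 = 13.82353

λ ≈ 13.82353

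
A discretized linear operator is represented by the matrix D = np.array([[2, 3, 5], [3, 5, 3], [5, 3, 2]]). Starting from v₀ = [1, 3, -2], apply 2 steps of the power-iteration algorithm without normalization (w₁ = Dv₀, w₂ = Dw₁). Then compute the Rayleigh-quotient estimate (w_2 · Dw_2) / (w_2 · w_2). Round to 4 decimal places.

10.0923

w1 = Dv₀ = (2·1 + 3·3 + 5·(-2); 3·1 + 5·3 + 3·(-2); 5·1 + 3·3 + 2·(-2)) = (1, 12, 10)
w2 = Dw1 = (2·1 + 3·12 + 5·10; 3·1 + 5·12 + 3·10; 5·1 + 3·12 + 2·10) = (88, 93, 61)
Dw2 = (760, 912, 841)
w2·Dw2 = 88·760 + 93·912 + 61·841 = 202997; w2·w2 = 88·88 + 93·93 + 61·61 = 20114
λ ≈ 202997/20114 = 10.0923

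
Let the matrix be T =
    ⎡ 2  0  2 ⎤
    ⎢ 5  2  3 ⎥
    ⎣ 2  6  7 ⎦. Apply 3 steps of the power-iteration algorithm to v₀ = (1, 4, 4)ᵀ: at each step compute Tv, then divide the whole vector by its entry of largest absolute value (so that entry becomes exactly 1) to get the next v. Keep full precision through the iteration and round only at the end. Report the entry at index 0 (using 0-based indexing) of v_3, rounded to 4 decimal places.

Tv0 = (10.00000, 25.00000, 54.00000); divide by 54.00000 → v1 = (0.18519, 0.46296, 1.00000)
Tv1 = (2.37037, 4.85185, 10.14815); divide by 10.14815 → v2 = (0.23358, 0.47810, 1.00000)
Tv2 = (2.46715, 5.12409, 10.33577); divide by 10.33577 → v3 = (0.23870, 0.49576, 1.00000)
Requested entry of v3: 1352/5664 = 0.2387

0.2387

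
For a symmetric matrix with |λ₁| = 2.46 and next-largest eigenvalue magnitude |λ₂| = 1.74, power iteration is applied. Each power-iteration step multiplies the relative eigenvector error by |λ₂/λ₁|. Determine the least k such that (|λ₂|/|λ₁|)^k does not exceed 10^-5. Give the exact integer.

34

|λ₂/λ₁| = 1.74/2.46 = 0.70732
Need k ≥ ln(10^-5) / ln(0.70732) = -11.5129 / -0.3463 ≈ 33.248
Smallest integer k satisfying the bound: 34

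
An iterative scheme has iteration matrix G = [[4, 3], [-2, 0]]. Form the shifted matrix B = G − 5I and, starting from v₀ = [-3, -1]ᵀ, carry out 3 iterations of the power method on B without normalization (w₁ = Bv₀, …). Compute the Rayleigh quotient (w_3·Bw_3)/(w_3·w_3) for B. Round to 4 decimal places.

B = G − 5I has rows (-1, 3); (-2, -5)
w1 = Bv₀ = (0, 11)
w2 = Bw1 = (33, -55)
w3 = Bw2 = (-198, 209)
Bw3 = (825, -649)
w3·Bw3 = -298991; w3·w3 = 82885; μ ≈ -298991/82885 = -3.6073

μ ≈ -3.6073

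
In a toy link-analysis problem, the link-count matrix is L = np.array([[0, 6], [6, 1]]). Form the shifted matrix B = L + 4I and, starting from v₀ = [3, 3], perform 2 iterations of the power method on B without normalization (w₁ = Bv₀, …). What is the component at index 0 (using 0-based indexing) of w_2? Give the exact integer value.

318

B = L + 4I has rows (4, 6); (6, 5)
w1 = Bv₀ = (4·3 + 6·3; 6·3 + 5·3) = (30, 33)
w2 = Bw1 = (4·30 + 6·33; 6·30 + 5·33) = (318, 345)
Requested component of w2: 318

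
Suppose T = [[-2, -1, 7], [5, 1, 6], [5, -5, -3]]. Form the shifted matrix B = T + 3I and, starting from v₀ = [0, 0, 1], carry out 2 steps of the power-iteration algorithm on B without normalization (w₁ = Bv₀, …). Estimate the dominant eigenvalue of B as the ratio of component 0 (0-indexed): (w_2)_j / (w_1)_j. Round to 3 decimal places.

B = T + 3I has rows (1, -1, 7); (5, 4, 6); (5, -5, 0)
w1 = Bv₀ = (1·0 + (-1)·0 + 7·1; 5·0 + 4·0 + 6·1; 5·0 + (-5)·0 + 0·1) = (7, 6, 0)
w2 = Bw1 = (1·7 + (-1)·6 + 7·0; 5·7 + 4·6 + 6·0; 5·7 + (-5)·6 + 0·0) = (1, 59, 5)
Ratio: 1/7 = 0.143

0.143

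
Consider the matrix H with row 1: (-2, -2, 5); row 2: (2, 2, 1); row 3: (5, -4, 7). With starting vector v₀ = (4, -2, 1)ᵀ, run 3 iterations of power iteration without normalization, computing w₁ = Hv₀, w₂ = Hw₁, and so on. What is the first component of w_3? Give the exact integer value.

730

w1 = Hv₀ = ((-2)·4 + (-2)·(-2) + 5·1; 2·4 + 2·(-2) + 1·1; 5·4 + (-4)·(-2) + 7·1) = (1, 5, 35)
w2 = Hw1 = ((-2)·1 + (-2)·5 + 5·35; 2·1 + 2·5 + 1·35; 5·1 + (-4)·5 + 7·35) = (163, 47, 230)
w3 = Hw2 = (730, 650, 2237)
The requested component of w3 is 730.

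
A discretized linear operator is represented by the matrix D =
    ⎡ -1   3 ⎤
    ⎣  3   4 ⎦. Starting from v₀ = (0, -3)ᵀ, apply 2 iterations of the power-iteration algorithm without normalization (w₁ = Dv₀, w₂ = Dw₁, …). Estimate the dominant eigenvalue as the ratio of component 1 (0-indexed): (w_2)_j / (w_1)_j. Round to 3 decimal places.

w1 = Dv₀ = (-9, -12)
w2 = Dw1 = (-27, -75)
Ratio at component: -75 / -12 = 6.250

6.250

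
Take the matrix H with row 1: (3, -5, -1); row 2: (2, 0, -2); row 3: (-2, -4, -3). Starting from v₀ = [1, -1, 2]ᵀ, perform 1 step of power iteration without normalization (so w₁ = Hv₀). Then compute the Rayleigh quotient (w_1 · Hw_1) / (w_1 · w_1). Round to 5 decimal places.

2.14286

w1 = Hv₀ = (3·1 + (-5)·(-1) + (-1)·2; 2·1 + 0·(-1) + (-2)·2; (-2)·1 + (-4)·(-1) + (-3)·2) = (6, -2, -4)
Hw1 = (32, 20, 8)
w1·Hw1 = 6·32 + (-2)·20 + (-4)·8 = 120; w1·w1 = 6·6 + (-2)·(-2) + (-4)·(-4) = 56
λ ≈ 120/56 = 2.14286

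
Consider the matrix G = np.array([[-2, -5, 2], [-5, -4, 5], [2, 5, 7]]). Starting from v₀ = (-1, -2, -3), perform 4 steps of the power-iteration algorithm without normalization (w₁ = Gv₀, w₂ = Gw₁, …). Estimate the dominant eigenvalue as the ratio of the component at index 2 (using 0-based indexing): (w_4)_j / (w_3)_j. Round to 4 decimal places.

w1 = Gv₀ = ((-2)·(-1) + (-5)·(-2) + 2·(-3); (-5)·(-1) + (-4)·(-2) + 5·(-3); 2·(-1) + 5·(-2) + 7·(-3)) = (6, -2, -33)
w2 = Gw1 = ((-2)·6 + (-5)·(-2) + 2·(-33); (-5)·6 + (-4)·(-2) + 5·(-33); 2·6 + 5·(-2) + 7·(-33)) = (-68, -187, -229)
w3 = Gw2 = (613, -57, -2674)
w4 = Gw3 = (-6289, -16207, -17777)
Ratio at component: -17777 / -2674 = 6.6481

6.6481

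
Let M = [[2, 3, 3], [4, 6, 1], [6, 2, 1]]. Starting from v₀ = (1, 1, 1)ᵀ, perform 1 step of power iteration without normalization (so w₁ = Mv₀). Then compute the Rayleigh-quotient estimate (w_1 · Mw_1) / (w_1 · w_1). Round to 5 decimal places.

λ ≈ 9.38346

w1 = Mv₀ = (2·1 + 3·1 + 3·1; 4·1 + 6·1 + 1·1; 6·1 + 2·1 + 1·1) = (8, 11, 9)
Mw1 = (76, 107, 79)
w1·Mw1 = 8·76 + 11·107 + 9·79 = 2496; w1·w1 = 8·8 + 11·11 + 9·9 = 266
λ ≈ 2496/266 = 9.38346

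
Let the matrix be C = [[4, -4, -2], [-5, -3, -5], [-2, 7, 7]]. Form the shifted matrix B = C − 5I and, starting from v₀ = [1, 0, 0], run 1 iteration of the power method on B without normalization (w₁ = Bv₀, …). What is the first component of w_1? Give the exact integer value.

B = C − 5I has rows (-1, -4, -2); (-5, -8, -5); (-2, 7, 2)
w1 = Bv₀ = ((-1)·1 + (-4)·0 + (-2)·0; (-5)·1 + (-8)·0 + (-5)·0; (-2)·1 + 7·0 + 2·0) = (-1, -5, -2)
Requested component of w1: -1

-1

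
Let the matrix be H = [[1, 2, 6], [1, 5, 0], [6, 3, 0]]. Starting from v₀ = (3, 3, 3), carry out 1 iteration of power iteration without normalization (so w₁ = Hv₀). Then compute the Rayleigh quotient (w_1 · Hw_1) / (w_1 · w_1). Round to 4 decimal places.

λ ≈ 7.8636

w1 = Hv₀ = (27, 18, 27)
Hw1 = (225, 117, 216)
w1·Hw1 = 27·225 + 18·117 + 27·216 = 14013; w1·w1 = 27·27 + 18·18 + 27·27 = 1782
λ ≈ 14013/1782 = 7.8636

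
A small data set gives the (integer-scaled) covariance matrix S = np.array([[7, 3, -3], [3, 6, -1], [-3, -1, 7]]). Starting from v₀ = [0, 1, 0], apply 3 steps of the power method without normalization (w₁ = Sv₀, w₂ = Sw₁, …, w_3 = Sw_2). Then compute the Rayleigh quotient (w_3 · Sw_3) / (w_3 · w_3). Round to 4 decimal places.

w1 = Sv₀ = (7·0 + 3·1 + (-3)·0; 3·0 + 6·1 + (-1)·0; (-3)·0 + (-1)·1 + 7·0) = (3, 6, -1)
w2 = Sw1 = (7·3 + 3·6 + (-3)·(-1); 3·3 + 6·6 + (-1)·(-1); (-3)·3 + (-1)·6 + 7·(-1)) = (42, 46, -22)
w3 = Sw2 = (498, 424, -326)
Sw3 = (5736, 4364, -4200)
w3·Sw3 = 498·5736 + 424·4364 + (-326)·(-4200) = 6076064; w3·w3 = 498·498 + 424·424 + (-326)·(-326) = 534056
λ ≈ 6076064/534056 = 11.3772

11.3772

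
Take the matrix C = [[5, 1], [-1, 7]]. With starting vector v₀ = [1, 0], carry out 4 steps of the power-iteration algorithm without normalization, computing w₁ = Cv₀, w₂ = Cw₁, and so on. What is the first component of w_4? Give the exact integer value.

w1 = Cv₀ = (5, -1)
w2 = Cw1 = (24, -12)
w3 = Cw2 = (108, -108)
w4 = Cw3 = (432, -864)
The requested component of w4 is 432.

432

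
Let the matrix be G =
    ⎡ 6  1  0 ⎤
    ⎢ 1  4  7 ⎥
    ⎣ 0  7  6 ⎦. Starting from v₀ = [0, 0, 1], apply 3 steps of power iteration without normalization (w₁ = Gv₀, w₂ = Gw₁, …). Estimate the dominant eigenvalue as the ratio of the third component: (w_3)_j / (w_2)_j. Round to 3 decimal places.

w1 = Gv₀ = (6·0 + 1·0 + 0·1; 1·0 + 4·0 + 7·1; 0·0 + 7·0 + 6·1) = (0, 7, 6)
w2 = Gw1 = (6·0 + 1·7 + 0·6; 1·0 + 4·7 + 7·6; 0·0 + 7·7 + 6·6) = (7, 70, 85)
w3 = Gw2 = (112, 882, 1000)
Ratio at component: 1000 / 85 = 11.765

λ ≈ 11.765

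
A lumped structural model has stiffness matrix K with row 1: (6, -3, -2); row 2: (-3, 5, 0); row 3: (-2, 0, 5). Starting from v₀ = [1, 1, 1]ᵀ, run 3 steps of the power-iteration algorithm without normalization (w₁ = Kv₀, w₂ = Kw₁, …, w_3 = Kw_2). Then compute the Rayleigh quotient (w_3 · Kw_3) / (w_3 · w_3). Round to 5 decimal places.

λ ≈ 8.76573

w1 = Kv₀ = (6·1 + (-3)·1 + (-2)·1; (-3)·1 + 5·1 + 0·1; (-2)·1 + 0·1 + 5·1) = (1, 2, 3)
w2 = Kw1 = (6·1 + (-3)·2 + (-2)·3; (-3)·1 + 5·2 + 0·3; (-2)·1 + 0·2 + 5·3) = (-6, 7, 13)
w3 = Kw2 = (-83, 53, 77)
Kw3 = (-811, 514, 551)
w3·Kw3 = (-83)·(-811) + 53·514 + 77·551 = 136982; w3·w3 = (-83)·(-83) + 53·53 + 77·77 = 15627
λ ≈ 136982/15627 = 8.76573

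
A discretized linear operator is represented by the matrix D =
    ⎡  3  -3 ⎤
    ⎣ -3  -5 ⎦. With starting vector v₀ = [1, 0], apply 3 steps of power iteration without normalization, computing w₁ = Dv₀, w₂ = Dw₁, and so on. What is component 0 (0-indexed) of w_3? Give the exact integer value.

w1 = Dv₀ = (3, -3)
w2 = Dw1 = (18, 6)
w3 = Dw2 = (36, -84)
The requested component of w3 is 36.

36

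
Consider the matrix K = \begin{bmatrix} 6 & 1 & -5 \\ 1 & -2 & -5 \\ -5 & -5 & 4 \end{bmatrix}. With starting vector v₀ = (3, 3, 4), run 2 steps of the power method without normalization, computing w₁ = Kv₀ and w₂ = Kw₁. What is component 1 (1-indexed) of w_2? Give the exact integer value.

w1 = Kv₀ = (6·3 + 1·3 + (-5)·4; 1·3 + (-2)·3 + (-5)·4; (-5)·3 + (-5)·3 + 4·4) = (1, -23, -14)
w2 = Kw1 = (6·1 + 1·(-23) + (-5)·(-14); 1·1 + (-2)·(-23) + (-5)·(-14); (-5)·1 + (-5)·(-23) + 4·(-14)) = (53, 117, 54)
The requested component of w2 is 53.

53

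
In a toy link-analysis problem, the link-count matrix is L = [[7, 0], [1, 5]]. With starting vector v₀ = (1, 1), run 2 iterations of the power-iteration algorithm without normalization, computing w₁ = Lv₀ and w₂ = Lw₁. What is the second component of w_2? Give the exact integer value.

w1 = Lv₀ = (7, 6)
w2 = Lw1 = (49, 37)
The requested component of w2 is 37.

37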